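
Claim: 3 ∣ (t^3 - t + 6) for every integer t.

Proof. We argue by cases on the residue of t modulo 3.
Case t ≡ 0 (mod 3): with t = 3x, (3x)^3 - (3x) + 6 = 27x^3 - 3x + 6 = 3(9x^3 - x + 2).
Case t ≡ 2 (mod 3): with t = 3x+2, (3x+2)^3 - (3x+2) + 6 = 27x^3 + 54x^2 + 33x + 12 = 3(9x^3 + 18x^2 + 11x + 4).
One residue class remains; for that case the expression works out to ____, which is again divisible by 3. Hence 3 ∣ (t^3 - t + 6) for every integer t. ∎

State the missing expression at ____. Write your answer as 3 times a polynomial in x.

3(9x^3 + 9x^2 + 2x + 2)

Only t ≡ 1 (mod 3) is unaccounted for. Put t = 3x+1:
(3x+1)^3 - (3x+1) + 6 expands to 27x^3 + 27x^2 + 6x + 6,
and factoring out 3 leaves 3(9x^3 + 9x^2 + 2x + 2).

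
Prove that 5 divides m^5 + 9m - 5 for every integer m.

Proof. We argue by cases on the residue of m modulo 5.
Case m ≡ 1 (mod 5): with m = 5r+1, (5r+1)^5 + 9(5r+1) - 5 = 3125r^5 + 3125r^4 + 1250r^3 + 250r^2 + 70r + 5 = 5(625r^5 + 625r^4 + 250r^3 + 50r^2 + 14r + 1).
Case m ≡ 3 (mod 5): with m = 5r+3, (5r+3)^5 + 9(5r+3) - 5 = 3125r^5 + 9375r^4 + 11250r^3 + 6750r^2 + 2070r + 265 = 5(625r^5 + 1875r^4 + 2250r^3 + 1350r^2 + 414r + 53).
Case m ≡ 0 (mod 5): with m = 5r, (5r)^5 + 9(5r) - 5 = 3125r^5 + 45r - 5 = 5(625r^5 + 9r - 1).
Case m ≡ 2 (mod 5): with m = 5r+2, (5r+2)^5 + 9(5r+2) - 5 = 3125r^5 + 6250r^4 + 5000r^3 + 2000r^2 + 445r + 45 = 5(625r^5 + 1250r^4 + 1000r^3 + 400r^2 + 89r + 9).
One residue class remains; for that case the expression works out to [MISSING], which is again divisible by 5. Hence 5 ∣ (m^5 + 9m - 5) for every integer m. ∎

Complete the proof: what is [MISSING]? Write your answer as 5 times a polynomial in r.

Only m ≡ 4 (mod 5) is unaccounted for. Put m = 5r+4:
(5r+4)^5 + 9(5r+4) - 5 expands to 3125r^5 + 12500r^4 + 20000r^3 + 16000r^2 + 6445r + 1055,
and factoring out 5 leaves 5(625r^5 + 2500r^4 + 4000r^3 + 3200r^2 + 1289r + 211).

5(625r^5 + 2500r^4 + 4000r^3 + 3200r^2 + 1289r + 211)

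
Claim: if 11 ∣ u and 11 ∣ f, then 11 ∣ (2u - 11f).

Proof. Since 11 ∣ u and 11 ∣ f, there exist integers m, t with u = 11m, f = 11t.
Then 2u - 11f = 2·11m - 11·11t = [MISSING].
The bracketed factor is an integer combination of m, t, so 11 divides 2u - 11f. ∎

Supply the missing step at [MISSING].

Pull the common 11 out of every term: 2·11m - 11·11t = 11(2m - 11t).
2m - 11t is an integer, which exhibits the divisibility.

11(2m - 11t)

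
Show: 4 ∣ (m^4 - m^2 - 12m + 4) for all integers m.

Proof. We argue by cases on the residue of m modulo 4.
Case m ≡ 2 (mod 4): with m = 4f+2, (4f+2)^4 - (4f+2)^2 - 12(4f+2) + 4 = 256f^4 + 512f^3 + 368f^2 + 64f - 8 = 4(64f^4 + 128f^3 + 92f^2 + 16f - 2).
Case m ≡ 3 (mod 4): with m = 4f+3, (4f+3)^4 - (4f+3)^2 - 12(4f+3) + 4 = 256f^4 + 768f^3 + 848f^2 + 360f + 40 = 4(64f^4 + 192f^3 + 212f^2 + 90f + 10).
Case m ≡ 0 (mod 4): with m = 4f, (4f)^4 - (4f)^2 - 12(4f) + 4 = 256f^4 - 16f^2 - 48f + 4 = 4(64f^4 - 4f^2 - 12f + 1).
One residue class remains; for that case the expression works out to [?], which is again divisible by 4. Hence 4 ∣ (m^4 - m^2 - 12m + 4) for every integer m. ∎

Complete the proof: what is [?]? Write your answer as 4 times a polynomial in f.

4(64f^4 + 64f^3 + 20f^2 - 10f - 2)

The residues treated are {2, 3, 0}, so the missing case is m ≡ 1 (mod 4); write m = 4f+1.
Then (4f+1)^4 - (4f+1)^2 - 12(4f+1) + 4 = 256f^4 + 256f^3 + 80f^2 - 40f - 8 = 4(64f^4 + 64f^3 + 20f^2 - 10f - 2).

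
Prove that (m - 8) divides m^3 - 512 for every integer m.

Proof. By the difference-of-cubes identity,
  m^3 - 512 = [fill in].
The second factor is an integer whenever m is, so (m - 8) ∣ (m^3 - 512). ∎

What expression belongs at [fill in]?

a^3 - b^3 = (a - b)(a^2 + ab + b^2). With a = m, b = 8:
m^3 - 512 = (m - 8)(m^2 + 8m + 64).

(m - 8)(m^2 + 8m + 64)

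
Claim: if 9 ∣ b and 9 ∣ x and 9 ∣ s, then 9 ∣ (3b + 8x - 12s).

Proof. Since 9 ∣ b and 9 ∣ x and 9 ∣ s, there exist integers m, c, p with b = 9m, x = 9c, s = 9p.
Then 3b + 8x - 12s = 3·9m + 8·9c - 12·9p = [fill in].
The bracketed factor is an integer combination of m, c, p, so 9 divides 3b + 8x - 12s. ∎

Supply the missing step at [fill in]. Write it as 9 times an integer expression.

9(8c + 3m - 12p)

Pull the common 9 out of every term: 3·9m + 8·9c - 12·9p = 9(8c + 3m - 12p).
8c + 3m - 12p is an integer, which exhibits the divisibility.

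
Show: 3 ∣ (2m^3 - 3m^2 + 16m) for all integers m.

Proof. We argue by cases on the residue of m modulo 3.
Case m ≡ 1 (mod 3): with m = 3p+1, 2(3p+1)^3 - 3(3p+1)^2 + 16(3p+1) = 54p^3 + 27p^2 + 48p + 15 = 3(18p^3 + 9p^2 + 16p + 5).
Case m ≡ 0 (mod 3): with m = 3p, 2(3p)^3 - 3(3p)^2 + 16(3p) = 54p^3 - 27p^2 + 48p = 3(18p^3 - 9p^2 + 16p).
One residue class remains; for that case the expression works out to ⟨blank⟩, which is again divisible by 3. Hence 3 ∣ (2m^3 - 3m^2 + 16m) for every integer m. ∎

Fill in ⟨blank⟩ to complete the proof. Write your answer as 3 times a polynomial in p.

3(18p^3 + 27p^2 + 28p + 12)

The residues treated are {1, 0}, so the missing case is m ≡ 2 (mod 3); write m = 3p+2.
Then 2(3p+2)^3 - 3(3p+2)^2 + 16(3p+2) = 54p^3 + 81p^2 + 84p + 36 = 3(18p^3 + 27p^2 + 28p + 12).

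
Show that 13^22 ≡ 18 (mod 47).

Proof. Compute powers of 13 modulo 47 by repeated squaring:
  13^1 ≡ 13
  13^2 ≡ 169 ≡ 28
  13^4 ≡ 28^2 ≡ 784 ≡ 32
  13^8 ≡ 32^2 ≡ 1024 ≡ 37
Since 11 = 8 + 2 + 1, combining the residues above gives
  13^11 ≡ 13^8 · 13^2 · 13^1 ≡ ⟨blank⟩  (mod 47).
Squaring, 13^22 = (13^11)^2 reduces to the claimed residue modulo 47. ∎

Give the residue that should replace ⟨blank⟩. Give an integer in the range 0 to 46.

Multiply the listed residues: 37 · 28 · 13 = 1036 → 13468.
Reducing modulo 47: 13468 = 286·47 + 26, so 13^11 ≡ 26.

26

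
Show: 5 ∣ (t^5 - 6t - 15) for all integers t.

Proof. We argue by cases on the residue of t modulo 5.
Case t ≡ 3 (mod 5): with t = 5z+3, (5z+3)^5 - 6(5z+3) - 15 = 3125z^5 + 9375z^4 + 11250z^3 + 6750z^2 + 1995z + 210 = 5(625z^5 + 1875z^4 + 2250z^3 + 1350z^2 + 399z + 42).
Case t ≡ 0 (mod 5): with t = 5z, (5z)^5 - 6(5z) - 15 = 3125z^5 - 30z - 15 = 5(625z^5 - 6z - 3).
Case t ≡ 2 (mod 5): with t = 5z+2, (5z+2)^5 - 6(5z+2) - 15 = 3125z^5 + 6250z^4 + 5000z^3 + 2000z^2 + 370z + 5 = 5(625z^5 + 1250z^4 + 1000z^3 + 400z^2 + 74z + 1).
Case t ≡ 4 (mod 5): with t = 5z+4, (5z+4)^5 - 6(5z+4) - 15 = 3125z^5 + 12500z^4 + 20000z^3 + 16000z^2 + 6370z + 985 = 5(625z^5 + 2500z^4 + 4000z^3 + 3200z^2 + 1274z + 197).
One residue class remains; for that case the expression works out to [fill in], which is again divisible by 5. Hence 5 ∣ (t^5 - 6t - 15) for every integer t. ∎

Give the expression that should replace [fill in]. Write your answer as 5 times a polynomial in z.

5(625z^5 + 625z^4 + 250z^3 + 50z^2 - z - 4)

The residues treated are {3, 0, 2, 4}, so the missing case is t ≡ 1 (mod 5); write t = 5z+1.
Then (5z+1)^5 - 6(5z+1) - 15 = 3125z^5 + 3125z^4 + 1250z^3 + 250z^2 - 5z - 20 = 5(625z^5 + 625z^4 + 250z^3 + 50z^2 - z - 4).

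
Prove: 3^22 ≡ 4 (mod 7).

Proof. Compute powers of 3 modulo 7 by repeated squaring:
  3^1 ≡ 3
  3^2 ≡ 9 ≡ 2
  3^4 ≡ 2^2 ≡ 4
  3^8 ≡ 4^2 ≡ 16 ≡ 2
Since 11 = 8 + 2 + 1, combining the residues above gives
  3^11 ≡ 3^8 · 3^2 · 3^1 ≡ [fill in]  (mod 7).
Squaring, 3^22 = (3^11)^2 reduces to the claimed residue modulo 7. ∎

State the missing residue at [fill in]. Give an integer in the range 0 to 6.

5

3^8 · 3^2 · 3^1 ≡ 2 · 2 · 3 = 12.
12 mod 7 = 5, so 3^11 ≡ 5 (mod 7).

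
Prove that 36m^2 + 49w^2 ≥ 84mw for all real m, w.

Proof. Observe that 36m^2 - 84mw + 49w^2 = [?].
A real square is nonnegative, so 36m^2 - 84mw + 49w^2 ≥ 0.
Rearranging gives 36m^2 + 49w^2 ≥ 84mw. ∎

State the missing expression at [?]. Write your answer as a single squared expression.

The leading and trailing coefficients are 6^2 and 7^2, and 84 = 2·6·7, so the trinomial is (6m - 7w)^2.
Hence 36m^2 - 84mw + 49w^2 ≥ 0.

(6m - 7w)^2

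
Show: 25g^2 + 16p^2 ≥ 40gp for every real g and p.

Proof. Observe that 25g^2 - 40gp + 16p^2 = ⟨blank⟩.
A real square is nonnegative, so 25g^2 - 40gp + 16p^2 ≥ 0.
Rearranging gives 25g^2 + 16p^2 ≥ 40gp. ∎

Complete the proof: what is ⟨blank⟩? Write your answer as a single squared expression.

(5g - 4p)^2

The leading and trailing coefficients are 5^2 and 4^2, and 40 = 2·5·4, so the trinomial is (5g - 4p)^2.
Hence 25g^2 - 40gp + 16p^2 ≥ 0.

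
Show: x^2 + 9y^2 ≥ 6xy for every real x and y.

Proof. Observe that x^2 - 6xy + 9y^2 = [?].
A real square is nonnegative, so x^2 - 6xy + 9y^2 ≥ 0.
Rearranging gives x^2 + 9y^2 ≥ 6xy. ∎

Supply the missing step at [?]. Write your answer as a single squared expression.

The leading and trailing coefficients are 1^2 and 3^2, and 6 = 2·1·3, so the trinomial is (x - 3y)^2.
Hence x^2 - 6xy + 9y^2 ≥ 0.

(x - 3y)^2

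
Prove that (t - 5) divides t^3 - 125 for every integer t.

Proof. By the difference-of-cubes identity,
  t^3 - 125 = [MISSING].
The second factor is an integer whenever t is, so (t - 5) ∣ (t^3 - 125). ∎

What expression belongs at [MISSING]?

Polynomial division of t^3 - 125 by t - 5 leaves remainder 0 and quotient t^2 + 5t + 25.
Hence t^3 - 125 = (t - 5)(t^2 + 5t + 25).

(t - 5)(t^2 + 5t + 25)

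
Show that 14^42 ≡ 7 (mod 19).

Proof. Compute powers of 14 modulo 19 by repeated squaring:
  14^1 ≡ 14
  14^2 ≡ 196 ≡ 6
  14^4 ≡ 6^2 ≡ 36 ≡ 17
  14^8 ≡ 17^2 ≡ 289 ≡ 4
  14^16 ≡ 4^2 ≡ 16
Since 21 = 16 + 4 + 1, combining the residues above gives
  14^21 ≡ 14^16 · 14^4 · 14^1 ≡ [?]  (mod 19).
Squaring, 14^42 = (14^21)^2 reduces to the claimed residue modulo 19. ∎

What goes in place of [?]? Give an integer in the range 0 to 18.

14^16 · 14^4 · 14^1 ≡ 16 · 17 · 14 = 3808.
3808 mod 19 = 8, so 14^21 ≡ 8 (mod 19).

8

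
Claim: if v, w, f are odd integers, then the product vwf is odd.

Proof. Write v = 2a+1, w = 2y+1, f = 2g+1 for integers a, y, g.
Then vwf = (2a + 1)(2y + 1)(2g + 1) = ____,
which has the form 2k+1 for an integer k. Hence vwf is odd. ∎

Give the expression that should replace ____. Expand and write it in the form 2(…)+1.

2(4agy + 2ag + 2ay + a + 2gy + g + y) + 1

Expanding: (2a + 1)(2y + 1)(2g + 1) = 8agy + 4ag + 4ay + 2a + 4gy + 2g + 2y + 1.
Every term except the constant is even, so this is 2(4agy + 2ag + 2ay + a + 2gy + g + y) + 1,
and 4agy + 2ag + 2ay + a + 2gy + g + y ∈ ℤ gives the required form.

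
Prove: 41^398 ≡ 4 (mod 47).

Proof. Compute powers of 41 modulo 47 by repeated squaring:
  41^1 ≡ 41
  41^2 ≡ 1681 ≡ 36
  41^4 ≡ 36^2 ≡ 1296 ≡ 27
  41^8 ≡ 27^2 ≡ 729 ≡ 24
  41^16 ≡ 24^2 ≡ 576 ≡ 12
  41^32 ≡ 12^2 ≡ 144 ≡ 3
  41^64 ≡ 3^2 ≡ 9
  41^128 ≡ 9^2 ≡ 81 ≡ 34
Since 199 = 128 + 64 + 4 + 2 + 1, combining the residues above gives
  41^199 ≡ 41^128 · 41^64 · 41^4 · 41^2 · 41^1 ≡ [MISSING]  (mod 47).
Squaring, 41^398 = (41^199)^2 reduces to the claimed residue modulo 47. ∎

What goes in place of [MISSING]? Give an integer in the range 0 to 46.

45

41^128 · 41^64 · 41^4 · 41^2 · 41^1 ≡ 34 · 9 · 27 · 36 · 41 = 12194712.
12194712 mod 47 = 45, so 41^199 ≡ 45 (mod 47).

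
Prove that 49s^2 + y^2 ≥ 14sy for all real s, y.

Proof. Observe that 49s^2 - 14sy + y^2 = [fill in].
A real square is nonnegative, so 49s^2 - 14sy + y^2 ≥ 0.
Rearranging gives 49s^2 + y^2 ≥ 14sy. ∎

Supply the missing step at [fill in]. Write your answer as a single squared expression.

The leading and trailing coefficients are 7^2 and 1^2, and 14 = 2·7·1, so the trinomial is (7s - y)^2.
Hence 49s^2 - 14sy + y^2 ≥ 0.

(7s - y)^2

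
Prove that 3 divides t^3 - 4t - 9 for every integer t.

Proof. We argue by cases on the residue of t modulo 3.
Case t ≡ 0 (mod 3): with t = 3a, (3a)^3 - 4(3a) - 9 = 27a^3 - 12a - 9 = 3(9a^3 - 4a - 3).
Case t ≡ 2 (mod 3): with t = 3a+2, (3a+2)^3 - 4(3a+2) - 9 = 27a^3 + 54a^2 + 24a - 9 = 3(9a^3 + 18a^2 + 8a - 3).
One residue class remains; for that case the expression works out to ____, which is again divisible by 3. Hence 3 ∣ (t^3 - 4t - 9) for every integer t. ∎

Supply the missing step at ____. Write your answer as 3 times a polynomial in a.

3(9a^3 + 9a^2 - a - 4)

Only t ≡ 1 (mod 3) is unaccounted for. Put t = 3a+1:
(3a+1)^3 - 4(3a+1) - 9 expands to 27a^3 + 27a^2 - 3a - 12,
and factoring out 3 leaves 3(9a^3 + 9a^2 - a - 4).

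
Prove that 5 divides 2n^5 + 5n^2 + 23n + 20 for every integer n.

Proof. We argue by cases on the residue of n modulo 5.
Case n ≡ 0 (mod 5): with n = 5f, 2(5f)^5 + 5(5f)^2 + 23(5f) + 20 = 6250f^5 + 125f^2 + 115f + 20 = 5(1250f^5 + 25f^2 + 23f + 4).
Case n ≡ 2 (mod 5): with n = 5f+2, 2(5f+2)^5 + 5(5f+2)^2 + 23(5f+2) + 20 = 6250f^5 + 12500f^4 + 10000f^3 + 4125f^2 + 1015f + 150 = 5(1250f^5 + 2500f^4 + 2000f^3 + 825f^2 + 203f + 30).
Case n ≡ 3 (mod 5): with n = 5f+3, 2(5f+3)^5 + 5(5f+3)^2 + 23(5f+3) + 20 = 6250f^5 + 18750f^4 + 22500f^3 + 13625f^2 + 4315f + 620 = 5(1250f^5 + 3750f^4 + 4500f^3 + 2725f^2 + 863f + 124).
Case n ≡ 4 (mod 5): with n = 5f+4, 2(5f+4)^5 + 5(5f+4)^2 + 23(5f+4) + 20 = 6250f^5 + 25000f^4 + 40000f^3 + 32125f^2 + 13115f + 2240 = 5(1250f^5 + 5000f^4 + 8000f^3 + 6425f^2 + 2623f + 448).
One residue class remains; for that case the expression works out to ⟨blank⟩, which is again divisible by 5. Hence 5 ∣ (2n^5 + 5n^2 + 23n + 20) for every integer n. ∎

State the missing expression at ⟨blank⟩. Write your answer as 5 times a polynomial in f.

5(1250f^5 + 1250f^4 + 500f^3 + 125f^2 + 43f + 10)

Only n ≡ 1 (mod 5) is unaccounted for. Put n = 5f+1:
2(5f+1)^5 + 5(5f+1)^2 + 23(5f+1) + 20 expands to 6250f^5 + 6250f^4 + 2500f^3 + 625f^2 + 215f + 50,
and factoring out 5 leaves 5(1250f^5 + 1250f^4 + 500f^3 + 125f^2 + 43f + 10).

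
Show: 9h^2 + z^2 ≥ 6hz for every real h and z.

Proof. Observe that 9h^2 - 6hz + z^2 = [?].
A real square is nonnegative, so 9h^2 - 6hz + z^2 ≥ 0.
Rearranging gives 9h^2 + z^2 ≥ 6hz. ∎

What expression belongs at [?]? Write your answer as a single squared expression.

9h^2 - 6hz + z^2 is a perfect-square trinomial: the outer terms are (3h)^2 and (z)^2, and the cross term is -2·3h·z.
So 9h^2 - 6hz + z^2 = (3h - z)^2 ≥ 0.

(3h - z)^2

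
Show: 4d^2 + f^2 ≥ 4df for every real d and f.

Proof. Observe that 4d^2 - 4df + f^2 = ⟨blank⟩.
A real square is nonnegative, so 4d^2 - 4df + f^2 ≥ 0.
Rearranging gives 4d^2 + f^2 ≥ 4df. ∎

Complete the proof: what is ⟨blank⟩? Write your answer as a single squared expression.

The leading and trailing coefficients are 2^2 and 1^2, and 4 = 2·2·1, so the trinomial is (2d - f)^2.
Hence 4d^2 - 4df + f^2 ≥ 0.

(2d - f)^2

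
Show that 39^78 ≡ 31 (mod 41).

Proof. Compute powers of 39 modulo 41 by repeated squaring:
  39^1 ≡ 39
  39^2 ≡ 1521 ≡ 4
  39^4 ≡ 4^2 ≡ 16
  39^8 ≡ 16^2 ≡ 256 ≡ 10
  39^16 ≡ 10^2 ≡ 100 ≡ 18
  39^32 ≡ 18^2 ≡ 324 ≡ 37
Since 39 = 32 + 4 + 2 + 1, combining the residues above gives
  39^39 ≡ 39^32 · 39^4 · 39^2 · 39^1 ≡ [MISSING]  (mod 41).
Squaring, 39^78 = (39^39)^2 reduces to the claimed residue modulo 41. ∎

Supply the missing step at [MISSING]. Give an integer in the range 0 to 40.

Multiply the listed residues: 37 · 16 · 4 · 39 = 592 → 2368 → 92352.
Reducing modulo 41: 92352 = 2252·41 + 20, so 39^39 ≡ 20.

20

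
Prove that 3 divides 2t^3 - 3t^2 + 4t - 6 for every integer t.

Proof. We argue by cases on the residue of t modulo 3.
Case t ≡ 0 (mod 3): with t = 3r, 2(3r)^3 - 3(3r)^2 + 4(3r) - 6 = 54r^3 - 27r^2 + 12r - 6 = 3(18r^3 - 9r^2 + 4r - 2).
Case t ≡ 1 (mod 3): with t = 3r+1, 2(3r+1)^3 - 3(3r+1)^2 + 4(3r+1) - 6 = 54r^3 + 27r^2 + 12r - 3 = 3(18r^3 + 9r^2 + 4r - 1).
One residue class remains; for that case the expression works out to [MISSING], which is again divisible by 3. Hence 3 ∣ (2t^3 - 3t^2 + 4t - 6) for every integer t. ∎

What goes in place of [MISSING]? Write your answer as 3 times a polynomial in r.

The residues treated are {0, 1}, so the missing case is t ≡ 2 (mod 3); write t = 3r+2.
Then 2(3r+2)^3 - 3(3r+2)^2 + 4(3r+2) - 6 = 54r^3 + 81r^2 + 48r + 6 = 3(18r^3 + 27r^2 + 16r + 2).

3(18r^3 + 27r^2 + 16r + 2)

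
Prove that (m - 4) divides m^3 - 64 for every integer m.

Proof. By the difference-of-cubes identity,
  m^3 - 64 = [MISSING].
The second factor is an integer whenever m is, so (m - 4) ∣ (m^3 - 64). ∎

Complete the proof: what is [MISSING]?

(m - 4)(m^2 + 4m + 16)

a^3 - b^3 = (a - b)(a^2 + ab + b^2). With a = m, b = 4:
m^3 - 64 = (m - 4)(m^2 + 4m + 16).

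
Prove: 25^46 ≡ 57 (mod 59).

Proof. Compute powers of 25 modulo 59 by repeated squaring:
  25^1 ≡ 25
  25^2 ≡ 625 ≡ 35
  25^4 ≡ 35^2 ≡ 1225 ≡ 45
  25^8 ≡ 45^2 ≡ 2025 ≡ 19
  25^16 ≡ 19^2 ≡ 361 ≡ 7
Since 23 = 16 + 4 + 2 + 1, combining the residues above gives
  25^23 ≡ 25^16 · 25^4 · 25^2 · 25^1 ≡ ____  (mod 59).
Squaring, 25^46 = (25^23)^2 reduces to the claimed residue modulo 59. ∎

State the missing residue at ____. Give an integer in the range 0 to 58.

Multiply the listed residues: 7 · 45 · 35 · 25 = 315 → 11025 → 275625.
Reducing modulo 59: 275625 = 4671·59 + 36, so 25^23 ≡ 36.

36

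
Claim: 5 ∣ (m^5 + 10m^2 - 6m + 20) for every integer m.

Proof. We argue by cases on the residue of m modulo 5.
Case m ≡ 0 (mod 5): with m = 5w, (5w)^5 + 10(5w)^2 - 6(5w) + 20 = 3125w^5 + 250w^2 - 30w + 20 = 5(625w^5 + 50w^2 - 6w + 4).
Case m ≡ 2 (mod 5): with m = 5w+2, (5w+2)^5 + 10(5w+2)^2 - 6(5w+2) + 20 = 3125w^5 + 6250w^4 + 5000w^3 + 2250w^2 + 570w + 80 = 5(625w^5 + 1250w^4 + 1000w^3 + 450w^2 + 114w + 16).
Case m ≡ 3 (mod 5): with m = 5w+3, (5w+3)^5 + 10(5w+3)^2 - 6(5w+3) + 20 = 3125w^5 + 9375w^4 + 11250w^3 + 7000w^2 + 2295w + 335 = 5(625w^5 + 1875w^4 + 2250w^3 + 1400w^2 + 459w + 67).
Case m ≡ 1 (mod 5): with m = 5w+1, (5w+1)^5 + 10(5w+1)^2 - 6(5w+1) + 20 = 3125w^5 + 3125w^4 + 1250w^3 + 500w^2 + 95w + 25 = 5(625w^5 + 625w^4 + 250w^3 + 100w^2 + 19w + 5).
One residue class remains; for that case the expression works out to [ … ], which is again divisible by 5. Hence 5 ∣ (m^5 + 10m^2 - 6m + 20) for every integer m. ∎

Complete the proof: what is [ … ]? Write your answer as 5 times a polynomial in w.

The residues treated are {0, 2, 3, 1}, so the missing case is m ≡ 4 (mod 5); write m = 5w+4.
Then (5w+4)^5 + 10(5w+4)^2 - 6(5w+4) + 20 = 3125w^5 + 12500w^4 + 20000w^3 + 16250w^2 + 6770w + 1180 = 5(625w^5 + 2500w^4 + 4000w^3 + 3250w^2 + 1354w + 236).

5(625w^5 + 2500w^4 + 4000w^3 + 3250w^2 + 1354w + 236)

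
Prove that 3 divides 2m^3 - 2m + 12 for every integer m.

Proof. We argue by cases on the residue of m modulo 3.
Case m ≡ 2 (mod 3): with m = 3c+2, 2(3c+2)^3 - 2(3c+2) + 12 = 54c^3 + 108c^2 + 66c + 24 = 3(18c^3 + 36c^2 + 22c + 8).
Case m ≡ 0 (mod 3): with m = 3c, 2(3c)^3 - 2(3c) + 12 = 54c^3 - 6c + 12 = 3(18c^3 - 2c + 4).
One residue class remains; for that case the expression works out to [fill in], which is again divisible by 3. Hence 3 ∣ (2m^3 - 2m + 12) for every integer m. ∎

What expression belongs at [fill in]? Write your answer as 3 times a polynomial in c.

3(18c^3 + 18c^2 + 4c + 4)

Only m ≡ 1 (mod 3) is unaccounted for. Put m = 3c+1:
2(3c+1)^3 - 2(3c+1) + 12 expands to 54c^3 + 54c^2 + 12c + 12,
and factoring out 3 leaves 3(18c^3 + 18c^2 + 4c + 4).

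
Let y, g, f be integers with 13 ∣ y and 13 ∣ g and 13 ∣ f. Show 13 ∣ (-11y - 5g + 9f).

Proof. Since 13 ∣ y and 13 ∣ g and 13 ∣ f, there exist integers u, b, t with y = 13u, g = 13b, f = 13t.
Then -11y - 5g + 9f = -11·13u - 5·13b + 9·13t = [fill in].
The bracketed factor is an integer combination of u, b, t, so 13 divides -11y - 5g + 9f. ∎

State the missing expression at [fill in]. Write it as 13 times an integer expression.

Each term has a factor of 13: -11·13u - 5·13b + 9·13t = 13·(-5b + 9t - 11u).
Since -5b + 9t - 11u is an integer, 13 ∣ (-11y - 5g + 9f).

13(-5b + 9t - 11u)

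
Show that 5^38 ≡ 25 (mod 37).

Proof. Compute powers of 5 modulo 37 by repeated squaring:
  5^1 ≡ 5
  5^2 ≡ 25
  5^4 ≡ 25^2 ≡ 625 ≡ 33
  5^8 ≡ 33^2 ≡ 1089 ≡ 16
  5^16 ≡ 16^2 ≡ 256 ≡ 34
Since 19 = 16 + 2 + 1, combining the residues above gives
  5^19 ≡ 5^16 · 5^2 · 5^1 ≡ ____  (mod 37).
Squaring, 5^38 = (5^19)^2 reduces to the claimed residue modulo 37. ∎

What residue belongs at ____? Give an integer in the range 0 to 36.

32

5^16 · 5^2 · 5^1 ≡ 34 · 25 · 5 = 4250.
4250 mod 37 = 32, so 5^19 ≡ 32 (mod 37).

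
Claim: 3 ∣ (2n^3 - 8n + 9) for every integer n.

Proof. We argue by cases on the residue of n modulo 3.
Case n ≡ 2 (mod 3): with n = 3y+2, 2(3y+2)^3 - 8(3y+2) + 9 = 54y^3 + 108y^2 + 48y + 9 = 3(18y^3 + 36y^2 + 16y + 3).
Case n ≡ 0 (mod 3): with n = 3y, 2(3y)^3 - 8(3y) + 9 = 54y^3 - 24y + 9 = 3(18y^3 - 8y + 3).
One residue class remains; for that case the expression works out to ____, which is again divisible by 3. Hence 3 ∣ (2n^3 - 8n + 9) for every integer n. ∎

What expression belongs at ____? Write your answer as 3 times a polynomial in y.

3(18y^3 + 18y^2 - 2y + 1)

Only n ≡ 1 (mod 3) is unaccounted for. Put n = 3y+1:
2(3y+1)^3 - 8(3y+1) + 9 expands to 54y^3 + 54y^2 - 6y + 3,
and factoring out 3 leaves 3(18y^3 + 18y^2 - 2y + 1).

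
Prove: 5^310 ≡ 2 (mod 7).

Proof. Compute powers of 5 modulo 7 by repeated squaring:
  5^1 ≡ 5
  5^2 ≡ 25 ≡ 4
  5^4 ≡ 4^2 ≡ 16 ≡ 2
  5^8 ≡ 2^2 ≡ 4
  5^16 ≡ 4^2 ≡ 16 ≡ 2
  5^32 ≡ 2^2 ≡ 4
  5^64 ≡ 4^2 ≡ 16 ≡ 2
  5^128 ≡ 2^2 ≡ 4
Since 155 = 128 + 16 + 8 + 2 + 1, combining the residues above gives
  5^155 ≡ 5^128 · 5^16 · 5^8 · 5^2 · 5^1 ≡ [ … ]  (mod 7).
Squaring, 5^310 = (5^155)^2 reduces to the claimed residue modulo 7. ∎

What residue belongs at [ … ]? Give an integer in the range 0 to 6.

3

5^128 · 5^16 · 5^8 · 5^2 · 5^1 ≡ 4 · 2 · 4 · 4 · 5 = 640.
640 mod 7 = 3, so 5^155 ≡ 3 (mod 7).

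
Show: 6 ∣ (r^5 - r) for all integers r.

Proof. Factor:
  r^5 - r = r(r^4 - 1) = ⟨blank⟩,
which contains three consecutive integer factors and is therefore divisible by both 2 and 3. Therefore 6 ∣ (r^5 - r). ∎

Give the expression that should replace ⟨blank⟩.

r^4 - 1 = (r^2 - 1)(r^2 + 1), and r^2 - 1 = (r-1)(r+1).
So r(r^4 - 1) = (r - 1)r(r + 1)(r^2 + 1).

(r - 1)r(r + 1)(r^2 + 1)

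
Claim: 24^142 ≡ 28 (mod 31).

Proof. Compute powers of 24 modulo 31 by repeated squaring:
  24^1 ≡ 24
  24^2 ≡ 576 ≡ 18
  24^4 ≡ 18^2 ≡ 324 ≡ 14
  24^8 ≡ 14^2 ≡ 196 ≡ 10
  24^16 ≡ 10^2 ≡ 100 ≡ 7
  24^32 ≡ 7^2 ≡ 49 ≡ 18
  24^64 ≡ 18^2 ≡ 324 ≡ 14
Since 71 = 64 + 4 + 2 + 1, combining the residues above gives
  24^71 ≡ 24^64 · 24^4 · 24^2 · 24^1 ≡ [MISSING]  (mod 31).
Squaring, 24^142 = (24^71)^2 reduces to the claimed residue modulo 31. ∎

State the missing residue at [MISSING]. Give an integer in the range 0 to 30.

24^64 · 24^4 · 24^2 · 24^1 ≡ 14 · 14 · 18 · 24 = 84672.
84672 mod 31 = 11, so 24^71 ≡ 11 (mod 31).

11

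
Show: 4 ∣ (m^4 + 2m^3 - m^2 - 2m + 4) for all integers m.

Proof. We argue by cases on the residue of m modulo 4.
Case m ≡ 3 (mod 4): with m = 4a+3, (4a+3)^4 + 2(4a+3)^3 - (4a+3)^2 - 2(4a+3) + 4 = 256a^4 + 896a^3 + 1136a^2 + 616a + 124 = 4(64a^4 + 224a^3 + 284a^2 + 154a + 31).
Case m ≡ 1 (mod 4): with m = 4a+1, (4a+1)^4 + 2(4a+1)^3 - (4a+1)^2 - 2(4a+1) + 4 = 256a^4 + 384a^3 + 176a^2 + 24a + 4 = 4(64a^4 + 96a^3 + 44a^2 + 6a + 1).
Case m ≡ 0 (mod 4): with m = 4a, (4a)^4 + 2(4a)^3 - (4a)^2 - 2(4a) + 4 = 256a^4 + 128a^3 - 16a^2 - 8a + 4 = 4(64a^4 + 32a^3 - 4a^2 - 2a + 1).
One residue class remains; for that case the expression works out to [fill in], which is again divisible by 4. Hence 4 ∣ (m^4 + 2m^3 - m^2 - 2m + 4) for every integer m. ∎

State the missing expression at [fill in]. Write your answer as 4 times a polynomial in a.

The residues treated are {3, 1, 0}, so the missing case is m ≡ 2 (mod 4); write m = 4a+2.
Then (4a+2)^4 + 2(4a+2)^3 - (4a+2)^2 - 2(4a+2) + 4 = 256a^4 + 640a^3 + 560a^2 + 200a + 28 = 4(64a^4 + 160a^3 + 140a^2 + 50a + 7).

4(64a^4 + 160a^3 + 140a^2 + 50a + 7)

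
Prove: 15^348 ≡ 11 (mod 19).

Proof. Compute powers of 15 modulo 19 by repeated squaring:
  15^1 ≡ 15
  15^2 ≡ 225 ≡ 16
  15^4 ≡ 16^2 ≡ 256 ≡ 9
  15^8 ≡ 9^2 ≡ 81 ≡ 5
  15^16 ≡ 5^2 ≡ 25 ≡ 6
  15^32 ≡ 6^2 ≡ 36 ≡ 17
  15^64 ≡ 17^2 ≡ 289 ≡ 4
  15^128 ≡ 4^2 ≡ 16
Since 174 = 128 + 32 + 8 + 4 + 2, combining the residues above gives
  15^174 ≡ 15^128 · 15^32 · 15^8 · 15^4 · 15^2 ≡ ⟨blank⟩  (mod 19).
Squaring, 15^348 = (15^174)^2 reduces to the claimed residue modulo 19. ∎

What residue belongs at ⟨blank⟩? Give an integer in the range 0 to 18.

7

Multiply the listed residues: 16 · 17 · 5 · 9 · 16 = 272 → 1360 → 12240 → 195840.
Reducing modulo 19: 195840 = 10307·19 + 7, so 15^174 ≡ 7.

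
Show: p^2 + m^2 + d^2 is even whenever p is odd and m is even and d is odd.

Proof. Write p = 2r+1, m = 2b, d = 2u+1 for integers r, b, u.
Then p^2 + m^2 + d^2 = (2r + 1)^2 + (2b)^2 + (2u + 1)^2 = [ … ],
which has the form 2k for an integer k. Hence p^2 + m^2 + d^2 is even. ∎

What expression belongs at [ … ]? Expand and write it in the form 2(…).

2(2b^2 + 2r^2 + 2r + 2u^2 + 2u + 1)

Expanding: (2r + 1)^2 + (2b)^2 + (2u + 1)^2 = 4b^2 + 4r^2 + 4r + 4u^2 + 4u + 2.
Every term is even; pulling out the factor of 2 gives 2(2b^2 + 2r^2 + 2r + 2u^2 + 2u + 1).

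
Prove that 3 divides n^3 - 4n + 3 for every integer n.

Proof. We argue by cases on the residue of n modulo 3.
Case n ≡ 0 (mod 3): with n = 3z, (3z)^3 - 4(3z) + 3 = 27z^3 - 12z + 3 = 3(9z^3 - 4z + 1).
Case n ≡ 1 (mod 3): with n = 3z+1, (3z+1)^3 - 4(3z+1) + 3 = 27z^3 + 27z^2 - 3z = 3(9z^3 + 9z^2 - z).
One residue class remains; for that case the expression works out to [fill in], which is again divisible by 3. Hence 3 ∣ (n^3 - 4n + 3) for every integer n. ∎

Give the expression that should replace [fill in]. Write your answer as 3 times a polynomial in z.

3(9z^3 + 18z^2 + 8z + 1)

Only n ≡ 2 (mod 3) is unaccounted for. Put n = 3z+2:
(3z+2)^3 - 4(3z+2) + 3 expands to 27z^3 + 54z^2 + 24z + 3,
and factoring out 3 leaves 3(9z^3 + 18z^2 + 8z + 1).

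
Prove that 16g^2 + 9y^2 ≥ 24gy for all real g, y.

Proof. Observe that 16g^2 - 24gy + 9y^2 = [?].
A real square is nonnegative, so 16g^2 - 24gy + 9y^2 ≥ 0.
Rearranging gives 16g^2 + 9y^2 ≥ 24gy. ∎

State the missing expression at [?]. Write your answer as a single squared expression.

The leading and trailing coefficients are 4^2 and 3^2, and 24 = 2·4·3, so the trinomial is (4g - 3y)^2.
Hence 16g^2 - 24gy + 9y^2 ≥ 0.

(4g - 3y)^2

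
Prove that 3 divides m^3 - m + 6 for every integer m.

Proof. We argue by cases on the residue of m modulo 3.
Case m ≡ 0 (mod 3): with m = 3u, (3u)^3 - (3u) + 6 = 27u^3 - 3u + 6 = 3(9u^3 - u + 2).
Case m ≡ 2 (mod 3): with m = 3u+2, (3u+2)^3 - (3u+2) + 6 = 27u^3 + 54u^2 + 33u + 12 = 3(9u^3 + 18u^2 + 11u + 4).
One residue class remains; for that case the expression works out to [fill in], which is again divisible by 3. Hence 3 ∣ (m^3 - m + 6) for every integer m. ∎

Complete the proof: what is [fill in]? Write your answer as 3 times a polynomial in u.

The residues treated are {0, 2}, so the missing case is m ≡ 1 (mod 3); write m = 3u+1.
Then (3u+1)^3 - (3u+1) + 6 = 27u^3 + 27u^2 + 6u + 6 = 3(9u^3 + 9u^2 + 2u + 2).

3(9u^3 + 9u^2 + 2u + 2)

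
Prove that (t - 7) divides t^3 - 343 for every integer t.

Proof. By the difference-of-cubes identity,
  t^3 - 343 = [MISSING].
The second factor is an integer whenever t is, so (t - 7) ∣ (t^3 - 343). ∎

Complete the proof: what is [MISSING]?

Polynomial division of t^3 - 343 by t - 7 leaves remainder 0 and quotient t^2 + 7t + 49.
Hence t^3 - 343 = (t - 7)(t^2 + 7t + 49).

(t - 7)(t^2 + 7t + 49)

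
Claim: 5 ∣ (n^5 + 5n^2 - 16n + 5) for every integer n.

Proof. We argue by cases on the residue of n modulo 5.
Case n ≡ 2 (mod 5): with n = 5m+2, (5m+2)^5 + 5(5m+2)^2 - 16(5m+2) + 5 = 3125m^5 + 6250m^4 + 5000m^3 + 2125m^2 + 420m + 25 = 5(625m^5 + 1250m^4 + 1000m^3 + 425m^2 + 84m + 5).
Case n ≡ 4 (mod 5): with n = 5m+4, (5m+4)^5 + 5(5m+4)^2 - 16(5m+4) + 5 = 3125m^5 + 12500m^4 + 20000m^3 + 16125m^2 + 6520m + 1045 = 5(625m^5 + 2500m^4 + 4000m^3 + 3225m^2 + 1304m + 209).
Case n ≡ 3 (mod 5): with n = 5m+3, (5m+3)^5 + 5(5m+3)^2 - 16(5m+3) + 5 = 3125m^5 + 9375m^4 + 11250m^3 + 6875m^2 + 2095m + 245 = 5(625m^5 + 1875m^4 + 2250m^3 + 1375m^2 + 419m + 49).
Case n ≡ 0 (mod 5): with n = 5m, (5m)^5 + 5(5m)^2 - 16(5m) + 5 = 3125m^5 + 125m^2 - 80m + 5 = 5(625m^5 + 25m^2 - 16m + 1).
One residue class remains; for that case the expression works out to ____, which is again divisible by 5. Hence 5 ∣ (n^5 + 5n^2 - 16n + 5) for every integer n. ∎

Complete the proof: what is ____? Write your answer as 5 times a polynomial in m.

5(625m^5 + 625m^4 + 250m^3 + 75m^2 - m - 1)

The residues treated are {2, 4, 3, 0}, so the missing case is n ≡ 1 (mod 5); write n = 5m+1.
Then (5m+1)^5 + 5(5m+1)^2 - 16(5m+1) + 5 = 3125m^5 + 3125m^4 + 1250m^3 + 375m^2 - 5m - 5 = 5(625m^5 + 625m^4 + 250m^3 + 75m^2 - m - 1).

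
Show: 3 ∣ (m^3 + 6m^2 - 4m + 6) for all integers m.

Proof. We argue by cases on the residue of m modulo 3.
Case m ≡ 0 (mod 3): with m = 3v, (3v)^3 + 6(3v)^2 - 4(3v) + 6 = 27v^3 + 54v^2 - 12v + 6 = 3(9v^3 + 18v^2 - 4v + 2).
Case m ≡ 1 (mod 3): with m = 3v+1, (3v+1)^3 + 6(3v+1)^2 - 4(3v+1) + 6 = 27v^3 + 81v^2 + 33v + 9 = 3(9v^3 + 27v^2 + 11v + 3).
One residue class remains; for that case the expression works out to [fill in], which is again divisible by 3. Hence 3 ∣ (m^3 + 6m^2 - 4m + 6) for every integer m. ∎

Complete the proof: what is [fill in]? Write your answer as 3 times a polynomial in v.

The residues treated are {0, 1}, so the missing case is m ≡ 2 (mod 3); write m = 3v+2.
Then (3v+2)^3 + 6(3v+2)^2 - 4(3v+2) + 6 = 27v^3 + 108v^2 + 96v + 30 = 3(9v^3 + 36v^2 + 32v + 10).

3(9v^3 + 36v^2 + 32v + 10)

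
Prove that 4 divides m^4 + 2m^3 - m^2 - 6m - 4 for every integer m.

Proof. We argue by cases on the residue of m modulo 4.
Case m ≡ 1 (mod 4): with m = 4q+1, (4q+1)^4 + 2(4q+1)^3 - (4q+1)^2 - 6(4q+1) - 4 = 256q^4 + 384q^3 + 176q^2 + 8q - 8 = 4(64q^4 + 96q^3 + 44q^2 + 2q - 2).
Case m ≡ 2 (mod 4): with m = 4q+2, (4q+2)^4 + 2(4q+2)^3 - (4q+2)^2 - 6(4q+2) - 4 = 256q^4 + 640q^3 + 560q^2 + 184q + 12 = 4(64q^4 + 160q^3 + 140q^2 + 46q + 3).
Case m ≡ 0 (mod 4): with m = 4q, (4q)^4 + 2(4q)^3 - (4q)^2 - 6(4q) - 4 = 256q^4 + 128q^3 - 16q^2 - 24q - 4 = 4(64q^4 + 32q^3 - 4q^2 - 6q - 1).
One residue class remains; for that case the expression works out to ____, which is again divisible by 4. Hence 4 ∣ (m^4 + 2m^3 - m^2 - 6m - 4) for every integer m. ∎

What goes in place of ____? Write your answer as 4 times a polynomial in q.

4(64q^4 + 224q^3 + 284q^2 + 150q + 26)

Only m ≡ 3 (mod 4) is unaccounted for. Put m = 4q+3:
(4q+3)^4 + 2(4q+3)^3 - (4q+3)^2 - 6(4q+3) - 4 expands to 256q^4 + 896q^3 + 1136q^2 + 600q + 104,
and factoring out 4 leaves 4(64q^4 + 224q^3 + 284q^2 + 150q + 26).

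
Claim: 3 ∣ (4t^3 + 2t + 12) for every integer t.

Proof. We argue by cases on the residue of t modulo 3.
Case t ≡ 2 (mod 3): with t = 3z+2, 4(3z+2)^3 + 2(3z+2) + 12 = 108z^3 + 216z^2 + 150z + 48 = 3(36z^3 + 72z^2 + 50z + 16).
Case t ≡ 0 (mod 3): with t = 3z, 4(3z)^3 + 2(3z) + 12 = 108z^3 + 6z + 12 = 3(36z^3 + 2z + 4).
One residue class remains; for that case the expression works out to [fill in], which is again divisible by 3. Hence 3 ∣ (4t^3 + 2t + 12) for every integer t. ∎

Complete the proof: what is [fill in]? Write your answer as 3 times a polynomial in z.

Only t ≡ 1 (mod 3) is unaccounted for. Put t = 3z+1:
4(3z+1)^3 + 2(3z+1) + 12 expands to 108z^3 + 108z^2 + 42z + 18,
and factoring out 3 leaves 3(36z^3 + 36z^2 + 14z + 6).

3(36z^3 + 36z^2 + 14z + 6)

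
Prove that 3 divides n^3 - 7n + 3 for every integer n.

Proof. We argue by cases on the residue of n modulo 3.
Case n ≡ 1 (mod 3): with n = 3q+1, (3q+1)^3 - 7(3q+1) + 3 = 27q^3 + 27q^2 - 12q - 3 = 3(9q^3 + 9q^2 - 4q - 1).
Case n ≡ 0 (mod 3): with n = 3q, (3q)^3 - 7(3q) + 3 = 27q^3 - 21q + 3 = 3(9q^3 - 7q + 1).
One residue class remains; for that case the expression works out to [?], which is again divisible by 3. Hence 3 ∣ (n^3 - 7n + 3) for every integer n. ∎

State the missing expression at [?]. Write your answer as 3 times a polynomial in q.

3(9q^3 + 18q^2 + 5q - 1)

The residues treated are {1, 0}, so the missing case is n ≡ 2 (mod 3); write n = 3q+2.
Then (3q+2)^3 - 7(3q+2) + 3 = 27q^3 + 54q^2 + 15q - 3 = 3(9q^3 + 18q^2 + 5q - 1).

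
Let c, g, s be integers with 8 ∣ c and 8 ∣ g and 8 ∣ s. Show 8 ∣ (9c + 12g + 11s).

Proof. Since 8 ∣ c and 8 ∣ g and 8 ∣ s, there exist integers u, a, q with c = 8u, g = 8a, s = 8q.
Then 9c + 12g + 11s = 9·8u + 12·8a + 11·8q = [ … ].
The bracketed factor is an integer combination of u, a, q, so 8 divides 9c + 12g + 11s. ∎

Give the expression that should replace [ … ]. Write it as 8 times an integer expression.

8(12a + 11q + 9u)

Each term has a factor of 8: 9·8u + 12·8a + 11·8q = 8·(12a + 11q + 9u).
Since 12a + 11q + 9u is an integer, 8 ∣ (9c + 12g + 11s).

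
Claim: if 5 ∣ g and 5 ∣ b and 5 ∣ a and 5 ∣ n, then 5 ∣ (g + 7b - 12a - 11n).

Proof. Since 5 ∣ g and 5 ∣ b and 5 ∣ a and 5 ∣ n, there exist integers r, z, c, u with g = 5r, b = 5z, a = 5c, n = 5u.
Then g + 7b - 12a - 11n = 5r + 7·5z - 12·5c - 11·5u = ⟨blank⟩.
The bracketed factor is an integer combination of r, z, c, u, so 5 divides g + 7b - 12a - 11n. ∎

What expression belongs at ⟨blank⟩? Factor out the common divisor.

5(-12c + r - 11u + 7z)

Each term has a factor of 5: 5r + 7·5z - 12·5c - 11·5u = 5·(-12c + r - 11u + 7z).
Since -12c + r - 11u + 7z is an integer, 5 ∣ (g + 7b - 12a - 11n).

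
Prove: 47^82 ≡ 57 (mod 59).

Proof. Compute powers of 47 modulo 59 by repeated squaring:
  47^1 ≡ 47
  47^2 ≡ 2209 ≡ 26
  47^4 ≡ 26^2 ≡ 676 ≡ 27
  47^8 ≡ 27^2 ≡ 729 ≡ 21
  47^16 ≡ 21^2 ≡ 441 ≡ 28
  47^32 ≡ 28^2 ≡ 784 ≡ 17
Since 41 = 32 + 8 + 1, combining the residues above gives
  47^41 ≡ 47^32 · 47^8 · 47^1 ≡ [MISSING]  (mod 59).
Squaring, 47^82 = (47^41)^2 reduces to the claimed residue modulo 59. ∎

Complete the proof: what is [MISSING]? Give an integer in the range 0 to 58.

47^32 · 47^8 · 47^1 ≡ 17 · 21 · 47 = 16779.
16779 mod 59 = 23, so 47^41 ≡ 23 (mod 59).

23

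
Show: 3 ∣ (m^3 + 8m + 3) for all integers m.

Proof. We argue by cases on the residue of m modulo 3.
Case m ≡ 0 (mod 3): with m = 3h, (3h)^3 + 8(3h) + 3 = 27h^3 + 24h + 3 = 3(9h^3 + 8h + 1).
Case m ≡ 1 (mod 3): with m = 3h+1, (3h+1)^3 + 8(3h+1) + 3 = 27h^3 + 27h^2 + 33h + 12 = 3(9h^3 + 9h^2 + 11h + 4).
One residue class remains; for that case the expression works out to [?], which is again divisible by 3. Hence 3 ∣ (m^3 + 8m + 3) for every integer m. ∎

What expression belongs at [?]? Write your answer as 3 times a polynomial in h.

The residues treated are {0, 1}, so the missing case is m ≡ 2 (mod 3); write m = 3h+2.
Then (3h+2)^3 + 8(3h+2) + 3 = 27h^3 + 54h^2 + 60h + 27 = 3(9h^3 + 18h^2 + 20h + 9).

3(9h^3 + 18h^2 + 20h + 9)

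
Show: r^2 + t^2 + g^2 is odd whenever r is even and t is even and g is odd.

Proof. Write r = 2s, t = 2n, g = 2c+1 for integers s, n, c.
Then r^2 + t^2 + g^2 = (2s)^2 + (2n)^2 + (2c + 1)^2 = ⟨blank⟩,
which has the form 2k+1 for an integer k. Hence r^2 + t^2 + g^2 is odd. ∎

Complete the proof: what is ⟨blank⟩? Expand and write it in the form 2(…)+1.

Expanding: (2s)^2 + (2n)^2 + (2c + 1)^2 = 4c^2 + 4c + 4n^2 + 4s^2 + 1.
Every term except the constant is even, so this is 2(2c^2 + 2c + 2n^2 + 2s^2) + 1,
and 2c^2 + 2c + 2n^2 + 2s^2 ∈ ℤ gives the required form.

2(2c^2 + 2c + 2n^2 + 2s^2) + 1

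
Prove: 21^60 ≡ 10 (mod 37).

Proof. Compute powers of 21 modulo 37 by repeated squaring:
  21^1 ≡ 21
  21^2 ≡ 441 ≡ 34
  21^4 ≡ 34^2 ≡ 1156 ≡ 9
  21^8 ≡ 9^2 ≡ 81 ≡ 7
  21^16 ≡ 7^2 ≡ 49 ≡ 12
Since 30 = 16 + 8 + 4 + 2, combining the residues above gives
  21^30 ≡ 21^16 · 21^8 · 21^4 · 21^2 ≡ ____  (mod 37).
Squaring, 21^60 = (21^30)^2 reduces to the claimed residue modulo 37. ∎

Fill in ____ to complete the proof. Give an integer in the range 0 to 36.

21^16 · 21^8 · 21^4 · 21^2 ≡ 12 · 7 · 9 · 34 = 25704.
25704 mod 37 = 26, so 21^30 ≡ 26 (mod 37).

26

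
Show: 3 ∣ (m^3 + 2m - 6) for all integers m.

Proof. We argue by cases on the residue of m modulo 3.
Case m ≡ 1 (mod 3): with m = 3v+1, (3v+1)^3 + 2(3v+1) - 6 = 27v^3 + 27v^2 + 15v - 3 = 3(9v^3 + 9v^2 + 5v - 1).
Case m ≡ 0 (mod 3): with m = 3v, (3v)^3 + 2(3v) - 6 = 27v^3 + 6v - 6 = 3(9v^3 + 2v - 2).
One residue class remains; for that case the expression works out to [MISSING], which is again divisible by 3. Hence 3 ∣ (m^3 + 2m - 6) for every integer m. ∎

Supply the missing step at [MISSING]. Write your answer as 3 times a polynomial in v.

3(9v^3 + 18v^2 + 14v + 2)

Only m ≡ 2 (mod 3) is unaccounted for. Put m = 3v+2:
(3v+2)^3 + 2(3v+2) - 6 expands to 27v^3 + 54v^2 + 42v + 6,
and factoring out 3 leaves 3(9v^3 + 18v^2 + 14v + 2).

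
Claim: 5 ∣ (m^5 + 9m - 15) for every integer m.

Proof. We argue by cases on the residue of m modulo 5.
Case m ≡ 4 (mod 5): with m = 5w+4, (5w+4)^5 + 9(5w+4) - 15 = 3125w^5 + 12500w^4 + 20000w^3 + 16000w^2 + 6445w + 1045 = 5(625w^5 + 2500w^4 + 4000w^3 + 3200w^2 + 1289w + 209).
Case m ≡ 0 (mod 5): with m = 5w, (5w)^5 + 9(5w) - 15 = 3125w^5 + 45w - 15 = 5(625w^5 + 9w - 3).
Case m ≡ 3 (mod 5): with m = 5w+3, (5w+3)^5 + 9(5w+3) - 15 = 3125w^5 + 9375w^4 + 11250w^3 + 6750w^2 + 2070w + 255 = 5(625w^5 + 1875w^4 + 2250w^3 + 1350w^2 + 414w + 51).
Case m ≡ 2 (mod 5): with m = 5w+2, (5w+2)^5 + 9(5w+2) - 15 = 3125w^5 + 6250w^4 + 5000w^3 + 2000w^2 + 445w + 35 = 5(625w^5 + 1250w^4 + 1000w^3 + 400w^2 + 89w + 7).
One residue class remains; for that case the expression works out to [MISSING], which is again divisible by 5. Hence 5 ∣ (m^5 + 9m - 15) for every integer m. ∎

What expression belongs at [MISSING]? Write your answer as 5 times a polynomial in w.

5(625w^5 + 625w^4 + 250w^3 + 50w^2 + 14w - 1)

The residues treated are {4, 0, 3, 2}, so the missing case is m ≡ 1 (mod 5); write m = 5w+1.
Then (5w+1)^5 + 9(5w+1) - 15 = 3125w^5 + 3125w^4 + 1250w^3 + 250w^2 + 70w - 5 = 5(625w^5 + 625w^4 + 250w^3 + 50w^2 + 14w - 1).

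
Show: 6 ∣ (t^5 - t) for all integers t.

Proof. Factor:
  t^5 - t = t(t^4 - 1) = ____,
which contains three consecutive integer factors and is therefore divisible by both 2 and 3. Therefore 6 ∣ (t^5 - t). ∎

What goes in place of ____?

t^4 - 1 = (t^2 - 1)(t^2 + 1), and t^2 - 1 = (t-1)(t+1).
So t(t^4 - 1) = (t - 1)t(t + 1)(t^2 + 1).

(t - 1)t(t + 1)(t^2 + 1)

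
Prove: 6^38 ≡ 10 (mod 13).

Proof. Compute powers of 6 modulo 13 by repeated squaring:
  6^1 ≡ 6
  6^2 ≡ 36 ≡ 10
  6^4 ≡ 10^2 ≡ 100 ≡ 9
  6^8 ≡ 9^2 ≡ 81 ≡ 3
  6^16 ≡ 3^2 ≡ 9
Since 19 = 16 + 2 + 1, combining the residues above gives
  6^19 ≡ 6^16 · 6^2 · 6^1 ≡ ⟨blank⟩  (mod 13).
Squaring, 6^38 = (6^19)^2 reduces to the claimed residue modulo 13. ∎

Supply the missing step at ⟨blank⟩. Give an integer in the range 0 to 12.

7

6^16 · 6^2 · 6^1 ≡ 9 · 10 · 6 = 540.
540 mod 13 = 7, so 6^19 ≡ 7 (mod 13).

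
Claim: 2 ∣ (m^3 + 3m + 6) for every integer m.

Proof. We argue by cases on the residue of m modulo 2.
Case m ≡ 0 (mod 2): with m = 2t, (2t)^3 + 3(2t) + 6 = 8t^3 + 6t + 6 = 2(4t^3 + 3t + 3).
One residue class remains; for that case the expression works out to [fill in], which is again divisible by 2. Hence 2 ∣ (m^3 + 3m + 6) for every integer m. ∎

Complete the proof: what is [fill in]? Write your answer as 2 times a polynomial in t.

2(4t^3 + 6t^2 + 6t + 5)

The residues treated are {0}, so the missing case is m ≡ 1 (mod 2); write m = 2t+1.
Then (2t+1)^3 + 3(2t+1) + 6 = 8t^3 + 12t^2 + 12t + 10 = 2(4t^3 + 6t^2 + 6t + 5).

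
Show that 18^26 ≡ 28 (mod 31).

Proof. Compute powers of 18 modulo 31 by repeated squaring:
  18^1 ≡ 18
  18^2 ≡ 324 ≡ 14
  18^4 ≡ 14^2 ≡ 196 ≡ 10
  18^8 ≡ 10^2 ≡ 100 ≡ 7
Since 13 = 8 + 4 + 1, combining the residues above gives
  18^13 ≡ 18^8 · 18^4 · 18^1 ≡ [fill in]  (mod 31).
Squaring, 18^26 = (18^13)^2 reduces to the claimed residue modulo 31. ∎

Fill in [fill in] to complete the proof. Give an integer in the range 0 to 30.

20

Multiply the listed residues: 7 · 10 · 18 = 70 → 1260.
Reducing modulo 31: 1260 = 40·31 + 20, so 18^13 ≡ 20.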